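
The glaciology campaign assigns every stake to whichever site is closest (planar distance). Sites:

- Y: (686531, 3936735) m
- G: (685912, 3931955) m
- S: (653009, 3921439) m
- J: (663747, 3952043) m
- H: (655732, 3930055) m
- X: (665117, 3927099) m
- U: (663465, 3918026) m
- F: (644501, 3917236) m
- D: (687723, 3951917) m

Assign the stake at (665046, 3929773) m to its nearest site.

Squared distances to each site:
Y: 510074669.000; G: 440151080.000; S: 214344925.000; J: 497640301.000; H: 86830120.000; X: 7155317.000; U: 140491570.000; F: 579273394.000; D: 1004603065.000.
Minimum at X.

X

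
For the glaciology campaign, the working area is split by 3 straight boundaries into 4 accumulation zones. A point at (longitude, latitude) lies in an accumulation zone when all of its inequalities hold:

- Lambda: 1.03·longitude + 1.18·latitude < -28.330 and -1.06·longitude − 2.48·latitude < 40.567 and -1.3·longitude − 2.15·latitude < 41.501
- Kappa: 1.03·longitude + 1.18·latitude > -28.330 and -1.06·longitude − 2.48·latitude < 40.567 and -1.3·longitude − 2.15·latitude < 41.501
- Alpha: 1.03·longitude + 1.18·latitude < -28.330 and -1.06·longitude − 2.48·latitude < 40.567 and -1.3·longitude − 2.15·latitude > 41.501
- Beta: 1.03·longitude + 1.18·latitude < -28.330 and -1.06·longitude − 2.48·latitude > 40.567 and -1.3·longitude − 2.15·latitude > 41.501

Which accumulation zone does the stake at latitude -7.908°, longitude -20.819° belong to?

Beta

1.03·-20.819 + 1.18·-7.908 = -30.775, which is < -28.330
-1.06·-20.819 − 2.48·-7.908 = 41.680, which is > 40.567
-1.3·-20.819 − 2.15·-7.908 = 44.067, which is > 41.501
This sign pattern matches Beta.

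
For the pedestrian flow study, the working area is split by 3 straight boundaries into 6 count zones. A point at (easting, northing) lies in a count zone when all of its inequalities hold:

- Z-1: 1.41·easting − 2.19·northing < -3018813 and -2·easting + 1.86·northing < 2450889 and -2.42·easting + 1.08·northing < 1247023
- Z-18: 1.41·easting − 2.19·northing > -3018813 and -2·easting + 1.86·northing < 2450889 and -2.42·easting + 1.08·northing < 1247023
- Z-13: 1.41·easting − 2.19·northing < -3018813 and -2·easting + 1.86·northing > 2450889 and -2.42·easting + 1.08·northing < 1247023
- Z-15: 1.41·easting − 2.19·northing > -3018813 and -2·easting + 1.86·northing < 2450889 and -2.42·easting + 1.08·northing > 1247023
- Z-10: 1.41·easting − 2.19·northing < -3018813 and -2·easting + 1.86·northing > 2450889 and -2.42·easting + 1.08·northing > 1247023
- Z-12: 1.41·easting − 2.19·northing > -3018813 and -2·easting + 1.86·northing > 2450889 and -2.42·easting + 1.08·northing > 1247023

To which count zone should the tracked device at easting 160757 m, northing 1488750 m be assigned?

1.41·160757 − 2.19·1488750 = -3033695.130, which is < -3018813
-2·160757 + 1.86·1488750 = 2447561.000, which is < 2450889
-2.42·160757 + 1.08·1488750 = 1218818.060, which is < 1247023
This sign pattern matches Z-1.

Z-1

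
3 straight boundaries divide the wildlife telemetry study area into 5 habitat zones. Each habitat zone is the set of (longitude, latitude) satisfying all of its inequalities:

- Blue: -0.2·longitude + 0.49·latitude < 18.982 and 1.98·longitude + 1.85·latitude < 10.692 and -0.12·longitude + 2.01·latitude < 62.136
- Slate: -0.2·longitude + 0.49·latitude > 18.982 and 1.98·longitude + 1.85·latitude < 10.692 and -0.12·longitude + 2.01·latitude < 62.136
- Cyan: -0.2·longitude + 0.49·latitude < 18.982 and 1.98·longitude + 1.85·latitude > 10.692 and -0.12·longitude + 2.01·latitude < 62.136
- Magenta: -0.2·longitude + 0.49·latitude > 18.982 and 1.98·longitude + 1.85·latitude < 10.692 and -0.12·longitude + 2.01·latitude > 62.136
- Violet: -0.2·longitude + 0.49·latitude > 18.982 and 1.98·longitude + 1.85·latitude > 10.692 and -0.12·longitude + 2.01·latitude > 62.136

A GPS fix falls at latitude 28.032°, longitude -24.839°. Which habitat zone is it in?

Blue

-0.2·-24.839 + 0.49·28.032 = 18.703, which is < 18.982
1.98·-24.839 + 1.85·28.032 = 2.678, which is < 10.692
-0.12·-24.839 + 2.01·28.032 = 59.325, which is < 62.136
This sign pattern matches Blue.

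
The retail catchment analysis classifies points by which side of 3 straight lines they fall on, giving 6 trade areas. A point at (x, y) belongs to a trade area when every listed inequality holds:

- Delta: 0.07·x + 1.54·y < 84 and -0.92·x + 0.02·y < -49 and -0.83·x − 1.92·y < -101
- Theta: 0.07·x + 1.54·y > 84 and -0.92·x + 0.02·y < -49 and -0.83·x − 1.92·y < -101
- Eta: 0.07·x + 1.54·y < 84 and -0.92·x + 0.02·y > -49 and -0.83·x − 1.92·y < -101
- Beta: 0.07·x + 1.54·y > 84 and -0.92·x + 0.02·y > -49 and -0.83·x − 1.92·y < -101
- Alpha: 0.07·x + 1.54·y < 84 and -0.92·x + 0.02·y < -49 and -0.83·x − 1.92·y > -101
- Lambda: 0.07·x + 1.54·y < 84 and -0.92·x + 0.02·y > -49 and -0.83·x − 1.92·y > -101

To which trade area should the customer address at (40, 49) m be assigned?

0.07·40 + 1.54·49 = 78.260, which is < 84
-0.92·40 + 0.02·49 = -35.820, which is > -49
-0.83·40 − 1.92·49 = -127.280, which is < -101
This sign pattern matches Eta.

Eta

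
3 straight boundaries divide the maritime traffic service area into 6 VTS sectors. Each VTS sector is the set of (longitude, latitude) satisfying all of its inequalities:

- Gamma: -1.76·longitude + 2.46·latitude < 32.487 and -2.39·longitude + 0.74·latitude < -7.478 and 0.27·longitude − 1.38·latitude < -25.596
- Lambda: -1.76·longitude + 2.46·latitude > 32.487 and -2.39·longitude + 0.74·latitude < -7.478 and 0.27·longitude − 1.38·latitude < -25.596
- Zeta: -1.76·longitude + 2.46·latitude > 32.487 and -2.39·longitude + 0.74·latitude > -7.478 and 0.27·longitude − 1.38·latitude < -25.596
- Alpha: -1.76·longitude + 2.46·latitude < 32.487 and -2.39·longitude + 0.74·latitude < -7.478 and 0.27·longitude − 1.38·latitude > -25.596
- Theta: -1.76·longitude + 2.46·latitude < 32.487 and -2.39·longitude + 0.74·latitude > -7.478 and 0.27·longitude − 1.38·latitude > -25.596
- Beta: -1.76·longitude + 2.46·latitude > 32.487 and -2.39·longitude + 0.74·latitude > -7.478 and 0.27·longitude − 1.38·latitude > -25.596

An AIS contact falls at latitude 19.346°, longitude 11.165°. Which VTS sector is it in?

Alpha

-1.76·11.165 + 2.46·19.346 = 27.941, which is < 32.487
-2.39·11.165 + 0.74·19.346 = -12.368, which is < -7.478
0.27·11.165 − 1.38·19.346 = -23.683, which is > -25.596
This sign pattern matches Alpha.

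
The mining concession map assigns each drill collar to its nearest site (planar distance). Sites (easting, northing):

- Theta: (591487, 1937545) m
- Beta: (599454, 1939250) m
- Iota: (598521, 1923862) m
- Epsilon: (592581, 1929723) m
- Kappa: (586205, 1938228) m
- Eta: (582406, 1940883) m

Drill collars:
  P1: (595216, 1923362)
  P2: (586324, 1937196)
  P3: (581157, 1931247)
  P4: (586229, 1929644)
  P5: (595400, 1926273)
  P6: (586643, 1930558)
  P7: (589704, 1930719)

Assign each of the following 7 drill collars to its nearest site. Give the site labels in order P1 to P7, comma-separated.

Iota, Kappa, Kappa, Epsilon, Iota, Epsilon, Epsilon

P1 → Iota (d²=11173025.00)
P2 → Kappa (d²=1079185.00)
P3 → Kappa (d²=74216665.00)
P4 → Epsilon (d²=40354145.00)
P5 → Iota (d²=15553562.00)
P6 → Epsilon (d²=35957069.00)
P7 → Epsilon (d²=9269145.00)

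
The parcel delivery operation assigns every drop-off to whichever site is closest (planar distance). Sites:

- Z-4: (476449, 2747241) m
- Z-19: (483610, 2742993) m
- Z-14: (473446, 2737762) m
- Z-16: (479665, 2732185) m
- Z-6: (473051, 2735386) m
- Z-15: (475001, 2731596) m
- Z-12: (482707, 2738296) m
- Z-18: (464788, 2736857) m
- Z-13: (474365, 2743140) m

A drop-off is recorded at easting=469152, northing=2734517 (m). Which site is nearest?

Squared distances to each site:
Z-4: 215146385.000; Z-19: 280876340.000; Z-14: 28968461.000; Z-16: 115961393.000; Z-6: 15957362.000; Z-15: 42743042.000; Z-12: 198018866.000; Z-18: 24520096.000; Z-13: 101531498.000.
Minimum at Z-6.

Z-6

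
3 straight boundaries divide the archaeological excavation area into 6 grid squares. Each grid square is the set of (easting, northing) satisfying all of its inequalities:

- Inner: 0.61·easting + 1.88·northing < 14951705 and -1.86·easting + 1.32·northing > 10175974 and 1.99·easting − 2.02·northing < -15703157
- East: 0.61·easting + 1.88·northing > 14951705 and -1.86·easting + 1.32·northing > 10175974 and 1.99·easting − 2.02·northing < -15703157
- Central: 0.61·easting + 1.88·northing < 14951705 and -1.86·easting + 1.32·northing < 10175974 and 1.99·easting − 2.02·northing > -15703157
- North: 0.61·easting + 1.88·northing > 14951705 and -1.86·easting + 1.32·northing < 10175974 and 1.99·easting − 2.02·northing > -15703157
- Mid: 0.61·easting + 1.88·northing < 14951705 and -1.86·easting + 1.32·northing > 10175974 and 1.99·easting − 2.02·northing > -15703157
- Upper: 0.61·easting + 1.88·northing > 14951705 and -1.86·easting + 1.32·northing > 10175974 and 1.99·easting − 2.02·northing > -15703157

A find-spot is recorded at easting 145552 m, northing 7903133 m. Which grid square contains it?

Central

0.61·145552 + 1.88·7903133 = 14946676.760, which is < 14951705
-1.86·145552 + 1.32·7903133 = 10161408.840, which is < 10175974
1.99·145552 − 2.02·7903133 = -15674680.180, which is > -15703157
This sign pattern matches Central.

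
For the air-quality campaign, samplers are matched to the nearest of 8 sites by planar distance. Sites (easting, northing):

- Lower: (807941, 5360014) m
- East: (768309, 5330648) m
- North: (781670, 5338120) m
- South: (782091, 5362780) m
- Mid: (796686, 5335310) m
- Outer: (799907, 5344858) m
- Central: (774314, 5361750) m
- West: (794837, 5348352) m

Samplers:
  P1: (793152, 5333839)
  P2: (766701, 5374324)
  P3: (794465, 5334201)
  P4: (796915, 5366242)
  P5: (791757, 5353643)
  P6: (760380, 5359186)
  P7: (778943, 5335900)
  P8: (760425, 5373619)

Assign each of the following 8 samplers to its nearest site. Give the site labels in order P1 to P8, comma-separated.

P1 → Mid (d²=14652997.00)
P2 → Central (d²=216063245.00)
P3 → Mid (d²=6162722.00)
P4 → Lower (d²=160360660.00)
P5 → West (d²=37481081.00)
P6 → Central (d²=200730452.00)
P7 → North (d²=12364929.00)
P8 → Central (d²=333777482.00)

Mid, Central, Mid, Lower, West, Central, North, Central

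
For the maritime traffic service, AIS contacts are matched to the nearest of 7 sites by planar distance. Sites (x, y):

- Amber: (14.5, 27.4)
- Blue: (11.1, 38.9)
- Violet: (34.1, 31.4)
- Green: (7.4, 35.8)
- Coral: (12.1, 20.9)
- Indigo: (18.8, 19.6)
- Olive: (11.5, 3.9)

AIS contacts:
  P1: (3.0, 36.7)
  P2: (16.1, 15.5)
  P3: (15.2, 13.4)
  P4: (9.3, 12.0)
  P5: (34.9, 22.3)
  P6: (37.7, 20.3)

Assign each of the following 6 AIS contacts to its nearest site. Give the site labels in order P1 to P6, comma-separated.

P1 → Green (d²=20.17)
P2 → Indigo (d²=24.10)
P3 → Indigo (d²=51.40)
P4 → Olive (d²=70.45)
P5 → Violet (d²=83.45)
P6 → Violet (d²=136.17)

Green, Indigo, Indigo, Olive, Violet, Violet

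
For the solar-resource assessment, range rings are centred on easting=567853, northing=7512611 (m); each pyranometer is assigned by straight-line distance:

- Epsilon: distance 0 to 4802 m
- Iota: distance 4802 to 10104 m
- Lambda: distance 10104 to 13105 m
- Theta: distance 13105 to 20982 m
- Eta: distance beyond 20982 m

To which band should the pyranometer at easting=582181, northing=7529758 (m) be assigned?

Distance = √((582181−567853)² + (7529758−7512611)²) = √(205291584.000 + 294019609.000) = 22345.272 m.
20982 ≤ 22345.272 < ∞ → Eta.

Eta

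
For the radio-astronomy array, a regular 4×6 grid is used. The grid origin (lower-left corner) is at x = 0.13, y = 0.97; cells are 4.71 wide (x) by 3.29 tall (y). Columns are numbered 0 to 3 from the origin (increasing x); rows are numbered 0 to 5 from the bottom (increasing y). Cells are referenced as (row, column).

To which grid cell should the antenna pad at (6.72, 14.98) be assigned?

Column index: ⌊(6.72 − 0.13) / 4.71⌋ = ⌊1.399⌋ = 1
Row offset from origin: ⌊(14.98 − 0.97) / 3.29⌋ = ⌊4.258⌋ = 4 → row 4

(4, 1)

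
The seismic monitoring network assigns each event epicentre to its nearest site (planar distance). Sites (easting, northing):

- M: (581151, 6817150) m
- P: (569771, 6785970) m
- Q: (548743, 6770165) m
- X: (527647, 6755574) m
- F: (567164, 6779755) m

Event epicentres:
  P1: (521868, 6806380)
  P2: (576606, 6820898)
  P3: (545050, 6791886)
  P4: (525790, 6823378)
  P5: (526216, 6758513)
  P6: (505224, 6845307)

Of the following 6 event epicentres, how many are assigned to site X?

P1 → Q
P2 → M
P3 → Q
P4 → M
P5 → X
P6 → M
1 of the 6 goes to X.

1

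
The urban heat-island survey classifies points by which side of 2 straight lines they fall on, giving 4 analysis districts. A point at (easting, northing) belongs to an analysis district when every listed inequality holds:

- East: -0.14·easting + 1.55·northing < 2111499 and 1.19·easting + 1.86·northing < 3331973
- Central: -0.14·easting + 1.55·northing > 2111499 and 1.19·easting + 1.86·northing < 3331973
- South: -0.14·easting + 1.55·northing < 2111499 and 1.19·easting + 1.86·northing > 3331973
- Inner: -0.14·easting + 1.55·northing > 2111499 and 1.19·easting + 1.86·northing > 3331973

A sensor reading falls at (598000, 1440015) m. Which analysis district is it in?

Inner

-0.14·598000 + 1.55·1440015 = 2148303.250, which is > 2111499
1.19·598000 + 1.86·1440015 = 3390047.900, which is > 3331973
This sign pattern matches Inner.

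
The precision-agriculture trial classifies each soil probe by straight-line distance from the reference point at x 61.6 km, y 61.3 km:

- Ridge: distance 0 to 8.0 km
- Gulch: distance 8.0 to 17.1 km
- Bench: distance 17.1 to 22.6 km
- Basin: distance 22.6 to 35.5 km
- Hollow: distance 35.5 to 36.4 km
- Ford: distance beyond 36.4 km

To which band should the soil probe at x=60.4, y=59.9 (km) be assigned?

Ridge

Distance = √((60.4−61.6)² + (59.9−61.3)²) = √(1.440 + 1.960) = 1.844 km.
0 ≤ 1.844 < 8.0 → Ridge.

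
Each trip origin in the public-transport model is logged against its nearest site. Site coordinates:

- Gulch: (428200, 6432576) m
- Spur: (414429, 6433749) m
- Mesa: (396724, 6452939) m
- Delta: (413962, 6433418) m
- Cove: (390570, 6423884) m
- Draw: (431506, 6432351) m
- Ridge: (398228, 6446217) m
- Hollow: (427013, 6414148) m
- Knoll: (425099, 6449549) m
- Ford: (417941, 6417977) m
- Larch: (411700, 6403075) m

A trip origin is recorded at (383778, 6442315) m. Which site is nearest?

Ridge

Squared distances to each site:
Gulch: 2068162205.000; Spur: 1012860157.000; Mesa: 280468292.000; Delta: 990230465.000; Cove: 385833025.000; Draw: 2377243280.000; Ridge: 224028104.000; Hollow: 2662645114.000; Knoll: 1759755797.000; Ford: 1759448813.000; Larch: 2319415684.000.
Minimum at Ridge.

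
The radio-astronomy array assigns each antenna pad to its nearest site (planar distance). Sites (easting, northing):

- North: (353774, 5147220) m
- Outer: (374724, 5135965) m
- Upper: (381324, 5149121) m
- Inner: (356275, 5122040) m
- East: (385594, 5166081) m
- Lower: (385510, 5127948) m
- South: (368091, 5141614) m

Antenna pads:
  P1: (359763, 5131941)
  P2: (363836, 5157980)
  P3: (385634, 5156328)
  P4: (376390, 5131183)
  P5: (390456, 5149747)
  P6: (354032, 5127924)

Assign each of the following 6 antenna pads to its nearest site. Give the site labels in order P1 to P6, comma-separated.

P1 → Inner (d²=110195945.00)
P2 → North (d²=217021444.00)
P3 → Upper (d²=70516949.00)
P4 → Outer (d²=25643080.00)
P5 → Upper (d²=83785300.00)
P6 → Inner (d²=39652505.00)

Inner, North, Upper, Outer, Upper, Inner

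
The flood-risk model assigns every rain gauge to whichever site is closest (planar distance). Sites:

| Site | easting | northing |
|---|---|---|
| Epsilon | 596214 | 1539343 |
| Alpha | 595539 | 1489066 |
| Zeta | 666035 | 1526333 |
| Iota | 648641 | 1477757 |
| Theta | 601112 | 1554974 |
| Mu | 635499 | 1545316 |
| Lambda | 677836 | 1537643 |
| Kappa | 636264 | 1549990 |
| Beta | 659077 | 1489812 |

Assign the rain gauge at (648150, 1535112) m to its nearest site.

Squared distances to each site:
Epsilon: 2715249457.000; Alpha: 4888151437.000; Zeta: 396944066.000; Iota: 3289837106.000; Theta: 2607072488.000; Mu: 264169417.000; Lambda: 887664557.000; Kappa: 362631880.000; Beta: 2171489329.000.
Minimum at Mu.

Mu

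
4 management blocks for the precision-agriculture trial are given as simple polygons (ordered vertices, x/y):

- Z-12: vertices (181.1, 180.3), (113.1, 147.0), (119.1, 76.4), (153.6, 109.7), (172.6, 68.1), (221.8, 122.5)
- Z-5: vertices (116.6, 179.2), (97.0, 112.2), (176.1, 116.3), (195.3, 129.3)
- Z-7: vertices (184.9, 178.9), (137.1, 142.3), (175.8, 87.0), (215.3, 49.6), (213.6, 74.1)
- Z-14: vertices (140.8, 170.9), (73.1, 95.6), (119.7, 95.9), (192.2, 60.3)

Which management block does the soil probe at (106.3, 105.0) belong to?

Cast a ray rightward from (106.3, 105.0). For each polygon, the edges (by vertex number in listed order) whose endpoints lie on opposite sides of y = 105.0, where each meets that height, and whether that is right or left of the point:
Z-12: 2–3 at x≈116.67 (right), 3–4 at x≈148.73 (right), 4–5 at x≈155.75 (right), 5–6 at x≈205.97 (right) → 4 crossings.
Z-5: no edge straddles that height → 0 crossings.
Z-7: 2–3 at x≈163.20 (right), 5–1 at x≈205.14 (right) → 2 crossings.
Z-14: 1–2 at x≈81.55 (left), 4–1 at x≈171.43 (right) → 1 crossing.
Only Z-14 has an odd count, so the point is inside Z-14.

Z-14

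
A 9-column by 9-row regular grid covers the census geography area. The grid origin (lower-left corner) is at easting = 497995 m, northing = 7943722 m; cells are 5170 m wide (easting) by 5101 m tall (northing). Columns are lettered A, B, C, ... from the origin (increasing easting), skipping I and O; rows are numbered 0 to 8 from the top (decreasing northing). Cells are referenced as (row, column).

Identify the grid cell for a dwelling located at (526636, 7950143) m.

(7, F)

Column index: ⌊(526636 − 497995) / 5170⌋ = ⌊5.540⌋ = 5 → column F
Row offset from origin: ⌊(7950143 − 7943722) / 5101⌋ = ⌊1.259⌋ = 1 → row 7 (counted from top)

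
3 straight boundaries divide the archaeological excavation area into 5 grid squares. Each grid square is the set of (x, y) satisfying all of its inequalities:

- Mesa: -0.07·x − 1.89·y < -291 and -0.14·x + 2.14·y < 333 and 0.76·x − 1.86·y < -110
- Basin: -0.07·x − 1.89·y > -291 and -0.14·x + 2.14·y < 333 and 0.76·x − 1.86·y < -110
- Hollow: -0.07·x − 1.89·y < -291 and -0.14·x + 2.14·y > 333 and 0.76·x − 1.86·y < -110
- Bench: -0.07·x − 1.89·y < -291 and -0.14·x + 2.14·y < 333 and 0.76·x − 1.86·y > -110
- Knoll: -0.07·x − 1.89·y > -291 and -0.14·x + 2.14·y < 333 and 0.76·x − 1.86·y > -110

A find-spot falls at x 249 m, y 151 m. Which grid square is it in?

Bench

-0.07·249 − 1.89·151 = -302.820, which is < -291
-0.14·249 + 2.14·151 = 288.280, which is < 333
0.76·249 − 1.86·151 = -91.620, which is > -110
This sign pattern matches Bench.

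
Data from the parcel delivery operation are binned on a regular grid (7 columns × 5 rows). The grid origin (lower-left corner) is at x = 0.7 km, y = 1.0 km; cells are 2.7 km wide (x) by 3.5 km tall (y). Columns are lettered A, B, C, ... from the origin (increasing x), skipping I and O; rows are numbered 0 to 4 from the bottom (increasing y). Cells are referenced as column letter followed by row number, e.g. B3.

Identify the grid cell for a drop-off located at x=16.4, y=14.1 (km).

Column index: ⌊(16.4 − 0.7) / 2.7⌋ = ⌊5.815⌋ = 5 → column F
Row offset from origin: ⌊(14.1 − 1.0) / 3.5⌋ = ⌊3.743⌋ = 3 → row 3

F3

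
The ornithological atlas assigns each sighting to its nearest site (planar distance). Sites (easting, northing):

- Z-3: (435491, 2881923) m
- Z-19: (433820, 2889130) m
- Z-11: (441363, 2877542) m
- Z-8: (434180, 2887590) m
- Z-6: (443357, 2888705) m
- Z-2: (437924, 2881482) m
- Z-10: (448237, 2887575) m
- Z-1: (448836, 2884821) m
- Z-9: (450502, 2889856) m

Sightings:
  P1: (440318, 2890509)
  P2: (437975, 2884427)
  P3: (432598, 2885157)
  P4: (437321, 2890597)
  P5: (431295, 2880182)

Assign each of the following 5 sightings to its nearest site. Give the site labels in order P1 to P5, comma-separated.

P1 → Z-6 (d²=12489937.00)
P2 → Z-2 (d²=8675626.00)
P3 → Z-8 (d²=8422213.00)
P4 → Z-19 (d²=14409090.00)
P5 → Z-3 (d²=20637497.00)

Z-6, Z-2, Z-8, Z-19, Z-3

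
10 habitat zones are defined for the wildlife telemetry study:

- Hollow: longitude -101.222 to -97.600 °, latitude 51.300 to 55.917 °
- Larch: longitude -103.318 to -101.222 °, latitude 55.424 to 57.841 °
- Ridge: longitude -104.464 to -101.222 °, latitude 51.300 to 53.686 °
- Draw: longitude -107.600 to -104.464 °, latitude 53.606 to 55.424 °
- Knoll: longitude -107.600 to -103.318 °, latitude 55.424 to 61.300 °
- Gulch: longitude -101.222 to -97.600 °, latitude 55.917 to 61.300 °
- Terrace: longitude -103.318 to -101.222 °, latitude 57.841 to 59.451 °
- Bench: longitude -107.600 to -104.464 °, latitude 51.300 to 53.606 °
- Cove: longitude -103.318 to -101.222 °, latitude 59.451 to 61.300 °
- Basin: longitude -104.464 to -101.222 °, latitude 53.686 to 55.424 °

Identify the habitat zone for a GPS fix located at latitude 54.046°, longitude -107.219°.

The point has longitude = -107.219 and latitude = 54.046.
Only Draw satisfies -107.600 ≤ longitude ≤ -104.464 and 53.606 ≤ latitude ≤ 55.424.

Draw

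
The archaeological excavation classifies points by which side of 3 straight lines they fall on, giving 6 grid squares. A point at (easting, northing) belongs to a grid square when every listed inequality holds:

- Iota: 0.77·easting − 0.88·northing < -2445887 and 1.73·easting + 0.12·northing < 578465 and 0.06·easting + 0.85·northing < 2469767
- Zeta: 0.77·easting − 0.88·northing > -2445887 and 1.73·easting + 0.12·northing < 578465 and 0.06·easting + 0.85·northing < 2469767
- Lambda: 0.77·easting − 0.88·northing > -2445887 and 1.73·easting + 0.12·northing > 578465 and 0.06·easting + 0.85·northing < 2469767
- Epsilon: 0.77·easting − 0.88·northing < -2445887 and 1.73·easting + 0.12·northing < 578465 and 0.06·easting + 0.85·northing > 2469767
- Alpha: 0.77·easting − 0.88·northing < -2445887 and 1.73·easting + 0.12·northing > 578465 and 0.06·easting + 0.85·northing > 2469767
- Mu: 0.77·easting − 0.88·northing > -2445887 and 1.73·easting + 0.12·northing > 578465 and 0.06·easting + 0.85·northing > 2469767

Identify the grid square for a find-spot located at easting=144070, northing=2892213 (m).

Lambda

0.77·144070 − 0.88·2892213 = -2434213.540, which is > -2445887
1.73·144070 + 0.12·2892213 = 596306.660, which is > 578465
0.06·144070 + 0.85·2892213 = 2467025.250, which is < 2469767
This sign pattern matches Lambda.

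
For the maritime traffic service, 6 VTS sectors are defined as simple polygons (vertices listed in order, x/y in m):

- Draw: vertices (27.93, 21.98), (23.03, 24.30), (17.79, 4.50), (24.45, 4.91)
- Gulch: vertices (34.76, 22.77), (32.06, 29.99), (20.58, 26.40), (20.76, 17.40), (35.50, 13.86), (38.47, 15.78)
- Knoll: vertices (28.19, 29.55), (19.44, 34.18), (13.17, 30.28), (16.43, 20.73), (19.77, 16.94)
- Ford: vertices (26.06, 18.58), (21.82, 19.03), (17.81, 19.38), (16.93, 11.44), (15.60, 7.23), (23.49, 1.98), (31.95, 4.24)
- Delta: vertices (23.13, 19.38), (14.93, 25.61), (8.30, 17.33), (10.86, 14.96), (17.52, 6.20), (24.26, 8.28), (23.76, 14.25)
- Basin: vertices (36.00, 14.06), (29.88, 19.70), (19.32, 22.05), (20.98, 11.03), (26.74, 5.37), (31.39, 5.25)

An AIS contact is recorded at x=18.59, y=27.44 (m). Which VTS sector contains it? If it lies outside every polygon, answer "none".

Cast a ray rightward from (18.59, 27.44). For each polygon, the edges (by vertex number in listed order) whose endpoints lie on opposite sides of y = 27.44, where each meets that height, and whether that is right or left of the point:
Draw: no edge straddles that height → 0 crossings.
Gulch: 1–2 at x≈33.014 (right), 2–3 at x≈23.906 (right) → 2 crossings.
Knoll: 3–4 at x≈14.139 (left), 5–1 at x≈26.781 (right) → 1 crossing.
Ford: no edge straddles that height → 0 crossings.
Delta: no edge straddles that height → 0 crossings.
Basin: no edge straddles that height → 0 crossings.
Only Knoll has an odd count, so the point is inside Knoll.

Knoll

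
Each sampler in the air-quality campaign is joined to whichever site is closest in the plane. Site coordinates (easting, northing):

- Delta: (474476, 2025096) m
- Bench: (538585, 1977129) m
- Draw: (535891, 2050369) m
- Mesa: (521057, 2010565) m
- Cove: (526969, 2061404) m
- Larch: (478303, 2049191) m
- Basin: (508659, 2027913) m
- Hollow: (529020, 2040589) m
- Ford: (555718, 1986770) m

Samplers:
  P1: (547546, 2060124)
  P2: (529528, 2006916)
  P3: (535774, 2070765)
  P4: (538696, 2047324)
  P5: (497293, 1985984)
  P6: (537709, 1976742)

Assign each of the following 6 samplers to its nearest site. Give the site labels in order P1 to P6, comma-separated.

Draw, Mesa, Cove, Draw, Mesa, Bench

P1 → Draw (d²=230999050.00)
P2 → Mesa (d²=85073042.00)
P3 → Cove (d²=165156346.00)
P4 → Draw (d²=17140050.00)
P5 → Mesa (d²=1168953257.00)
P6 → Bench (d²=917145.00)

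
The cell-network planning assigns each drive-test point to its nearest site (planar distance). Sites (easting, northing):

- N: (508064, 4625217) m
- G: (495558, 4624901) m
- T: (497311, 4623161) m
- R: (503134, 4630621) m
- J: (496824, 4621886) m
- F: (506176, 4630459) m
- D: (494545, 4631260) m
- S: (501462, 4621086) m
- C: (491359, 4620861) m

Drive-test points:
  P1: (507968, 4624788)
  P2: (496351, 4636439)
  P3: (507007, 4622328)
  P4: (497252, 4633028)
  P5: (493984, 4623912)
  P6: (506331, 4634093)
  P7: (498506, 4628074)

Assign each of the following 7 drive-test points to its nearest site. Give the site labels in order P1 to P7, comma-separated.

N, D, N, D, G, F, G

P1 → N (d²=193257.00)
P2 → D (d²=30083677.00)
P3 → N (d²=9463570.00)
P4 → D (d²=10453673.00)
P5 → G (d²=3455597.00)
P6 → F (d²=13229981.00)
P7 → G (d²=18758633.00)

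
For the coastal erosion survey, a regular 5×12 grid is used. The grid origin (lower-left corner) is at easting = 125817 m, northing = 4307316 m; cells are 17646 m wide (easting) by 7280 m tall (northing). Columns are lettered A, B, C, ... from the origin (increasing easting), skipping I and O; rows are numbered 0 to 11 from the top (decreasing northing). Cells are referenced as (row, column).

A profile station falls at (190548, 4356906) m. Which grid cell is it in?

(5, D)

Column index: ⌊(190548 − 125817) / 17646⌋ = ⌊3.668⌋ = 3 → column D
Row offset from origin: ⌊(4356906 − 4307316) / 7280⌋ = ⌊6.812⌋ = 6 → row 5 (counted from top)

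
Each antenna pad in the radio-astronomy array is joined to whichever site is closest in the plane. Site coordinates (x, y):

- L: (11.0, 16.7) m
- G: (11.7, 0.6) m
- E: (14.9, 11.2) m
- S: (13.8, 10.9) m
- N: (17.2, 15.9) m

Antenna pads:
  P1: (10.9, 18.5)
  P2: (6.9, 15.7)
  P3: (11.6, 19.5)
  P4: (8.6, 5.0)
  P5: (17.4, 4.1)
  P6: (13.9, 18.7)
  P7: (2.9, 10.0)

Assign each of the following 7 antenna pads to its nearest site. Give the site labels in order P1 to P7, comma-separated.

L, L, L, G, G, L, L

P1 → L (d²=3.25)
P2 → L (d²=17.81)
P3 → L (d²=8.20)
P4 → G (d²=28.97)
P5 → G (d²=44.74)
P6 → L (d²=12.41)
P7 → L (d²=110.50)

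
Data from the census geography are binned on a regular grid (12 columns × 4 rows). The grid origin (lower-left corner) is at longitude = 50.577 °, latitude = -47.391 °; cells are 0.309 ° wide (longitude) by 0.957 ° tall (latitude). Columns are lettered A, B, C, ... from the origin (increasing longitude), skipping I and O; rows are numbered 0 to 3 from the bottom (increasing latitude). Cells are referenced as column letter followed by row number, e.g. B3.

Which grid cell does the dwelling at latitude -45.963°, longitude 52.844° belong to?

Column index: ⌊(52.844 − 50.577) / 0.309⌋ = ⌊7.337⌋ = 7 → column H
Row offset from origin: ⌊(-45.963 − -47.391) / 0.957⌋ = ⌊1.492⌋ = 1 → row 1

H1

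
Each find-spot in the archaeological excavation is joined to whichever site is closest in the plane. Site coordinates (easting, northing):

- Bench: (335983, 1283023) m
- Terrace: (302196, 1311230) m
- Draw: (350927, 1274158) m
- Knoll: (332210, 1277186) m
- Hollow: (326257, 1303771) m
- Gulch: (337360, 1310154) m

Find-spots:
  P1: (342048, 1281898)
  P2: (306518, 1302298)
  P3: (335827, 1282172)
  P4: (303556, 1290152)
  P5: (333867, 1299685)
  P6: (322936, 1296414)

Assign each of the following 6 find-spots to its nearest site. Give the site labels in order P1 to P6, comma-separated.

Bench, Terrace, Bench, Terrace, Hollow, Hollow

P1 → Bench (d²=38049850.00)
P2 → Terrace (d²=98460308.00)
P3 → Bench (d²=748537.00)
P4 → Terrace (d²=446131684.00)
P5 → Hollow (d²=74607496.00)
P6 → Hollow (d²=65154490.00)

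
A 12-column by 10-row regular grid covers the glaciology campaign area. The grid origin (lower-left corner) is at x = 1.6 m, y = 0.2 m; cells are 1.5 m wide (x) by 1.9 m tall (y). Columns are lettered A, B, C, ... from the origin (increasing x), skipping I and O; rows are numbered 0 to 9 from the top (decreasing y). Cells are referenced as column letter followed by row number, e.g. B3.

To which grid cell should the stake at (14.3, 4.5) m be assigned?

Column index: ⌊(14.3 − 1.6) / 1.5⌋ = ⌊8.467⌋ = 8 → column J
Row offset from origin: ⌊(4.5 − 0.2) / 1.9⌋ = ⌊2.263⌋ = 2 → row 7 (counted from top)

J7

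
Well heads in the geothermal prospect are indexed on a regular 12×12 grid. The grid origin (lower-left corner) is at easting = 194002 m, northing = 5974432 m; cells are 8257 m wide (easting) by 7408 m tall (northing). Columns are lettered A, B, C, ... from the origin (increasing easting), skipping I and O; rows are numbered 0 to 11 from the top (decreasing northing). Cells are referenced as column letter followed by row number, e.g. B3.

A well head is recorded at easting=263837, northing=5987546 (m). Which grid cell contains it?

Column index: ⌊(263837 − 194002) / 8257⌋ = ⌊8.458⌋ = 8 → column J
Row offset from origin: ⌊(5987546 − 5974432) / 7408⌋ = ⌊1.770⌋ = 1 → row 10 (counted from top)

J10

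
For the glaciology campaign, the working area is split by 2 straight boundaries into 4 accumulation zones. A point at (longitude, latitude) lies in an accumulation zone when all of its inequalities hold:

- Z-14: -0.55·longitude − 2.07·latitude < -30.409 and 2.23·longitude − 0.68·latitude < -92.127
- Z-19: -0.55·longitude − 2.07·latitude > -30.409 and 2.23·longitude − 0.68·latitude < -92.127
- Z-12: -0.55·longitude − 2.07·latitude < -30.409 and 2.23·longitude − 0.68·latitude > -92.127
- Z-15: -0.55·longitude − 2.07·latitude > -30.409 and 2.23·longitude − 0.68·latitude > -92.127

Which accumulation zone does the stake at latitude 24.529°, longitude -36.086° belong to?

Z-14

-0.55·-36.086 − 2.07·24.529 = -30.928, which is < -30.409
2.23·-36.086 − 0.68·24.529 = -97.151, which is < -92.127
This sign pattern matches Z-14.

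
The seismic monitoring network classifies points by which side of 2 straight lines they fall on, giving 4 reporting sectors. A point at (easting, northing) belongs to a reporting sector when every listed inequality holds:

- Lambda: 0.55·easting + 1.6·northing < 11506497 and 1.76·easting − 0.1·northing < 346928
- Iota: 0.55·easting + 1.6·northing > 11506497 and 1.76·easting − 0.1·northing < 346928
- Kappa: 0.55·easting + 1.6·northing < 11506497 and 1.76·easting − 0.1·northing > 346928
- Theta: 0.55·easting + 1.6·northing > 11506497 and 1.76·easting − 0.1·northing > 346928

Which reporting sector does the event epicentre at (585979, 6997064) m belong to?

0.55·585979 + 1.6·6997064 = 11517590.850, which is > 11506497
1.76·585979 − 0.1·6997064 = 331616.640, which is < 346928
This sign pattern matches Iota.

Iota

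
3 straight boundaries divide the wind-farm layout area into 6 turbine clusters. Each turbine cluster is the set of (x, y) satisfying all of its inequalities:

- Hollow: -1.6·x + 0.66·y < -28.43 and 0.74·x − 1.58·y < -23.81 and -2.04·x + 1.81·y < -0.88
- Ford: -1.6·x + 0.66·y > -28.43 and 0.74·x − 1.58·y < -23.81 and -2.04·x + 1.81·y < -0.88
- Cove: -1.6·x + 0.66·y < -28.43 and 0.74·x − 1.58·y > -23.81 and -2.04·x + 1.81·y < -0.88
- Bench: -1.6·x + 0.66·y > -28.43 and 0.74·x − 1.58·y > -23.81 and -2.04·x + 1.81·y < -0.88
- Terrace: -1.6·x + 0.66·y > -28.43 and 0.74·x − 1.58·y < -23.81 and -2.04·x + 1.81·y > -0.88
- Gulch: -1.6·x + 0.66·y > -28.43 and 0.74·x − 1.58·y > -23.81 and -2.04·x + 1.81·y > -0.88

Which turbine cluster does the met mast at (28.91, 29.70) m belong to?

-1.6·28.91 + 0.66·29.70 = -26.654, which is > -28.43
0.74·28.91 − 1.58·29.70 = -25.533, which is < -23.81
-2.04·28.91 + 1.81·29.70 = -5.219, which is < -0.88
This sign pattern matches Ford.

Ford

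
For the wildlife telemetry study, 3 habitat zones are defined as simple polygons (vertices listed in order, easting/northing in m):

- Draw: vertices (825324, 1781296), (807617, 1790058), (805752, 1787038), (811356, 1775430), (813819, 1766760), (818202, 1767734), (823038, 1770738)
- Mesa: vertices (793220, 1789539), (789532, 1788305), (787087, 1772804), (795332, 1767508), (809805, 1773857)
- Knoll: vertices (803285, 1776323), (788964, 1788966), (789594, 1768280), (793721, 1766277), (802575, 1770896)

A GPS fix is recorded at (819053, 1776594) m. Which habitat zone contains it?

Draw

Cast a ray rightward from (819053, 1776594). For each polygon, the edges (by vertex number in listed order) whose endpoints lie on opposite sides of northing = 1776594, where each meets that height, and whether that is right or left of the point:
Draw: 3–4 at easting≈810794.1 (left), 7–1 at easting≈824305.9 (right) → 1 crossing.
Mesa: 2–3 at easting≈787684.8 (left), 5–1 at easting≈806910.4 (left) → 0 crossings.
Knoll: 1–2 at easting≈802978.0 (left), 2–3 at easting≈789340.8 (left) → 0 crossings.
Only Draw has an odd count, so the point is inside Draw.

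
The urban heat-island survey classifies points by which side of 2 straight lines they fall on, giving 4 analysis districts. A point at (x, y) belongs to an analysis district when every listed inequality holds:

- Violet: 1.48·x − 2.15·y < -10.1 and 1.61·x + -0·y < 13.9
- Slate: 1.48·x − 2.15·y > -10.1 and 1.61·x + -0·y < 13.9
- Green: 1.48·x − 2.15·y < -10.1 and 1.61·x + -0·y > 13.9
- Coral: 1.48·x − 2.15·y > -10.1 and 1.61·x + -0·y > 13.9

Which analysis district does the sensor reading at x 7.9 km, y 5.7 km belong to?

1.48·7.9 − 2.15·5.7 = -0.563, which is > -10.1
1.61·7.9 + -0·5.7 = 12.719, which is < 13.9
This sign pattern matches Slate.

Slate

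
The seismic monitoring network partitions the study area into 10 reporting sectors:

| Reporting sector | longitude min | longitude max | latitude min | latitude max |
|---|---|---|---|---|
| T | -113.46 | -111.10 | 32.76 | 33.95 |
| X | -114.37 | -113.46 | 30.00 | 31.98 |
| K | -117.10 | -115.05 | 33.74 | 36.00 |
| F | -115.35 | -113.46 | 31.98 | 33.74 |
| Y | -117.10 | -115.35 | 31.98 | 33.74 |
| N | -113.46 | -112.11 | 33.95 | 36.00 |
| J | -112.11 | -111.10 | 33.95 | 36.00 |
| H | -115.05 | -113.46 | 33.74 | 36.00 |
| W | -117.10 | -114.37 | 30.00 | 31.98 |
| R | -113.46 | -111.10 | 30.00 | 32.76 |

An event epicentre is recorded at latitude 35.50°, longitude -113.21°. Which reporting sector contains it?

The point has longitude = -113.21 and latitude = 35.50.
Only N satisfies -113.46 ≤ longitude ≤ -112.11 and 33.95 ≤ latitude ≤ 36.00.

N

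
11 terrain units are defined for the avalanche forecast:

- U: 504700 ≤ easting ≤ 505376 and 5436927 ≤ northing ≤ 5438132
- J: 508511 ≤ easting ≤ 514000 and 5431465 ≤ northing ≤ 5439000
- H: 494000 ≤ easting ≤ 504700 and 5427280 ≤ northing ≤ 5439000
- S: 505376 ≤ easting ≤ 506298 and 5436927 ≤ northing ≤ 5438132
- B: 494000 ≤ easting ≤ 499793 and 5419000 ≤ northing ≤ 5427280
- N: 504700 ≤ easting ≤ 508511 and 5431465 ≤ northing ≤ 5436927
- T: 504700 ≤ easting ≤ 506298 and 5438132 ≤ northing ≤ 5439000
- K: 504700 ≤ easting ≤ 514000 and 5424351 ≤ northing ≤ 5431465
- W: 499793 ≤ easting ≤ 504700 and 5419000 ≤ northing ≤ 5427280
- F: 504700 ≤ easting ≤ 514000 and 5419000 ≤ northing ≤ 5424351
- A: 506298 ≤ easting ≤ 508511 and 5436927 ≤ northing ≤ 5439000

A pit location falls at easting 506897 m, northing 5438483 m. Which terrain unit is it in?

A

The point has easting = 506897 and northing = 5438483.
Only A satisfies 506298 ≤ easting ≤ 508511 and 5436927 ≤ northing ≤ 5439000.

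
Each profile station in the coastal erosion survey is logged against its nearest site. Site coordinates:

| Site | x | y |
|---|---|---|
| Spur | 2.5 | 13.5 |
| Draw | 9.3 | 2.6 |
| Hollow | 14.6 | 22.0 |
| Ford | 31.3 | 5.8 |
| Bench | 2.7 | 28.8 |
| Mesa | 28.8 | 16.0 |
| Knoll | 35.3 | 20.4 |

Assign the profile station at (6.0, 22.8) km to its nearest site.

Squared distances to each site:
Spur: 98.740; Draw: 418.930; Hollow: 74.600; Ford: 929.090; Bench: 46.890; Mesa: 566.080; Knoll: 864.250.
Minimum at Bench.

Bench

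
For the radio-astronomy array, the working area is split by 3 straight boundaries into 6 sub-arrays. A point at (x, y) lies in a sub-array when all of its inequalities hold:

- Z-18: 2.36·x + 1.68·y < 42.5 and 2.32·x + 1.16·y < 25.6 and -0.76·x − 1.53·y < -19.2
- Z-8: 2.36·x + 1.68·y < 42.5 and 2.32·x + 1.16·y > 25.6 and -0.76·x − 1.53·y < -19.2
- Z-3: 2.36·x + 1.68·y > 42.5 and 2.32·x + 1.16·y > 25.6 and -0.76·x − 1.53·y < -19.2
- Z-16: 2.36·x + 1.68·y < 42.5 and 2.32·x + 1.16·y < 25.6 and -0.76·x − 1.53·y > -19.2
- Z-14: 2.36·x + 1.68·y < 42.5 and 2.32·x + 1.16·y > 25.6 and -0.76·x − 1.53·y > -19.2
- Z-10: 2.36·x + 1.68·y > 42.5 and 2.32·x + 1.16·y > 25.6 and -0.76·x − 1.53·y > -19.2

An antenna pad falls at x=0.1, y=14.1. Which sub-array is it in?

2.36·0.1 + 1.68·14.1 = 23.924, which is < 42.5
2.32·0.1 + 1.16·14.1 = 16.588, which is < 25.6
-0.76·0.1 − 1.53·14.1 = -21.649, which is < -19.2
This sign pattern matches Z-18.

Z-18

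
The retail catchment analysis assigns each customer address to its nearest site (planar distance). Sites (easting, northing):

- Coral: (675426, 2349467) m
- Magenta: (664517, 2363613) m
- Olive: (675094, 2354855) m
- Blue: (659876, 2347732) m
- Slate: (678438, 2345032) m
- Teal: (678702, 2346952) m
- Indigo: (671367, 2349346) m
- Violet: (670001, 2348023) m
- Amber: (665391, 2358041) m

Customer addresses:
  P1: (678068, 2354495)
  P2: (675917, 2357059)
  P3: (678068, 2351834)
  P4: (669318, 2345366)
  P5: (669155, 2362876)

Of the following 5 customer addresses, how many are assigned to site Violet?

1

P1 → Olive
P2 → Olive
P3 → Coral
P4 → Violet
P5 → Magenta
1 of the 5 goes to Violet.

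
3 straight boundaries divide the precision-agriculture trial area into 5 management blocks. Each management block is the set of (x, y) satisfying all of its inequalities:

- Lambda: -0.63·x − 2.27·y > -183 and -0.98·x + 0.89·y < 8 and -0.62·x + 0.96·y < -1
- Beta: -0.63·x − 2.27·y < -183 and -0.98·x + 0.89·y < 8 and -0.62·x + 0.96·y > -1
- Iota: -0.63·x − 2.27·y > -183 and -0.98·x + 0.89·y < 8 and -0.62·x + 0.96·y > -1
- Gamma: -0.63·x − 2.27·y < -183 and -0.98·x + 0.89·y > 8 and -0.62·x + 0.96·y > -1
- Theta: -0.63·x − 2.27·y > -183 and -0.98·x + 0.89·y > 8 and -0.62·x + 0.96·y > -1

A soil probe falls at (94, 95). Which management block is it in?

-0.63·94 − 2.27·95 = -274.870, which is < -183
-0.98·94 + 0.89·95 = -7.570, which is < 8
-0.62·94 + 0.96·95 = 32.920, which is > -1
This sign pattern matches Beta.

Beta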